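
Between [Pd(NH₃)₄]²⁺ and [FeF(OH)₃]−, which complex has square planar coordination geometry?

[Pd(NH₃)₄]²⁺

For [Pd(NH₃)₄]²⁺: Ammonia is neutral; balancing the +2 overall charge requires Pd(II). Group 10 minus oxidation state 2 gives a d⁸ configuration. A 4d d⁸ ion has a large crystal-field splitting; square planar leaves the high-energy d_{x²−y²} orbital empty and maximises CFSE. → square planar.
For [FeF(OH)₃]−: Summing ligand charges against the −1 overall charge gives an oxidation state of +3 for iron. Group 8 minus oxidation state 3 gives a d⁵ configuration. A high-spin d⁵ ion has zero CFSE in either geometry, so four ligands adopt the sterically favoured tetrahedral geometry. → tetrahedral.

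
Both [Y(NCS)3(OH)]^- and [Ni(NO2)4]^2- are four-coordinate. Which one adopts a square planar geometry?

[Ni(NO2)4]^2-

For [Y(NCS)3(OH)]^-: Summing ligand charges against the −1 overall charge gives an oxidation state of +3 for yttrium. Y sits in group 3, so the d-electron count is 3 − 3 = 0. A d⁰ ion has no crystal-field stabilisation preference between square planar and tetrahedral, so four ligands adopt the sterically favoured tetrahedral geometry. → tetrahedral.
For [Ni(NO2)4]^2-: Ligand charges: each nitro (N-bound nitrite) is −1. With an overall charge of −2 the nickel centre must be in the +2 oxidation state. Group 10 minus oxidation state 2 gives a d⁸ configuration. Nitro (N-bound nitrite) is a strong-field ligand (high in the spectrochemical series). A 3d d⁸ ion with strong-field ligands gains enough CFSE to favour square planar over tetrahedral. → square planar.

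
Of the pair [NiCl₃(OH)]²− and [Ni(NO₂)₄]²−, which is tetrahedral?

For [NiCl₃(OH)]²−: Ligand charges: each chloride is −1; each hydroxide is −1. With an overall charge of −2 the nickel centre must be in the +2 oxidation state. Group 10 minus oxidation state 2 gives a d⁸ configuration. Chloride and hydroxide are weak-field ligands. With weak-field ligands the CFSE gain from square planar is small, so a 3d d⁸ ion takes the sterically preferred tetrahedral geometry. → tetrahedral.
For [Ni(NO₂)₄]²−: Ligand charges: each nitro (N-bound nitrite) is −1. With an overall charge of −2 the nickel centre must be in the +2 oxidation state. Nickel is a group-10 element; Ni(II) is therefore d⁸. Nitro (N-bound nitrite) is a strong-field ligand (high in the spectrochemical series). A 3d d⁸ ion with strong-field ligands gains enough CFSE to favour square planar over tetrahedral. → square planar.

[NiCl₃(OH)]²−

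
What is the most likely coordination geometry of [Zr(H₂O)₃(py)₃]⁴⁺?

octahedral

Water is neutral; pyridine is neutral; balancing the +4 overall charge requires Zr(IV).
Zr sits in group 4, so the d-electron count is 4 − 4 = 0.
With 6 monodentate ligands the coordination number is 6.
Six donors around a single metal centre give an octahedral coordination sphere.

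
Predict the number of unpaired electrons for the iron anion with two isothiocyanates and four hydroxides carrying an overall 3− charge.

5

Each isothiocyanate is −1; each hydroxide is −1; balancing the −3 overall charge requires Fe(III).
Iron is a group-8 element; Fe(III) is therefore d⁵.
The spin state decides the count: Hydroxide and isothiocyanate are weak-field ligands for a first-row metal, so the complex is high-spin.
An octahedral high-spin d⁵ ion is t₂g³e_g², giving 5 unpaired electrons.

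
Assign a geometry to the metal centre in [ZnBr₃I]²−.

Summing ligand charges against the −2 overall charge gives an oxidation state of +2 for zinc.
Group 12 minus oxidation state 2 gives a d¹⁰ configuration.
Coordination number: 4.
A d¹⁰ ion has no crystal-field stabilisation preference between square planar and tetrahedral, so four ligands adopt the sterically favoured tetrahedral geometry.

tetrahedral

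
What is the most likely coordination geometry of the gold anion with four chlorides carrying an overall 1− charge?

square planar

Each chloride is −1; balancing the −1 overall charge requires Au(III).
Gold is a group-11 element; Au(III) is therefore d⁸.
With 4 monodentate ligands the coordination number is 4.
A 5d d⁸ ion has a large crystal-field splitting; square planar leaves the high-energy d_{x²−y²} orbital empty and maximises CFSE.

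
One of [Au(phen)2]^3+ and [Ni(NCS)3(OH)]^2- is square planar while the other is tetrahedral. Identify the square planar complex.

[Au(phen)2]^3+

For [Au(phen)2]^3+: Ligand charges: 1,10-phenanthroline is neutral. With an overall charge of +3 the gold centre must be in the +3 oxidation state. Au sits in group 11, so the d-electron count is 11 − 3 = 8. A 5d d⁸ ion has a large crystal-field splitting; square planar leaves the high-energy d_{x²−y²} orbital empty and maximises CFSE. → square planar.
For [Ni(NCS)3(OH)]^2-: Each isothiocyanate is −1; each hydroxide is −1; balancing the −2 overall charge requires Ni(II). Group 10 minus oxidation state 2 gives a d⁸ configuration. Hydroxide and isothiocyanate are weak-field ligands. With weak-field ligands the CFSE gain from square planar is small, so a 3d d⁸ ion takes the sterically preferred tetrahedral geometry. → tetrahedral.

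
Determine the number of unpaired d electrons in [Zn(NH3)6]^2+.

Summing ligand charges against the +2 overall charge gives an oxidation state of +2 for zinc.
Zinc is a group-12 element; Zn(II) is therefore d¹⁰.
In an octahedral field the d¹⁰ configuration is t₂g⁶e_g⁴, giving 0 unpaired electrons.

0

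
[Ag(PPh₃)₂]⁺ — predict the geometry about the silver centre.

Ligand charges: triphenylphosphine is neutral. With an overall charge of +1 the silver centre must be in the +1 oxidation state.
Silver is a group-11 element; Ag(I) is therefore d¹⁰.
Coordination number: 2.
A d¹⁰ ion with only two ligands adopts a linear arrangement (sp hybridisation; no CFSE preference).

linear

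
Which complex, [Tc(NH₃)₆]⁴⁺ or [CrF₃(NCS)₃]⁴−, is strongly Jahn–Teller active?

[CrF₃(NCS)₃]⁴−

[Tc(NH₃)₆]⁴⁺: Ammonia is neutral; balancing the +4 overall charge requires Tc(IV). Technetium is a group-7 element; Tc(IV) is therefore d³. The d³ configuration leaves the e_g set evenly filled (or empty) — no strong Jahn–Teller driving force.
[CrF₃(NCS)₃]⁴−: Ligand charges: each fluoride is −1; each isothiocyanate is −1. With an overall charge of −4 the chromium centre must be in the +2 oxidation state. Cr sits in group 6, so the d-electron count is 6 − 2 = 4. Fluoride and isothiocyanate are weak-field ligands for a first-row metal, so the complex is high-spin. The t₂g³e_g¹ (high-spin) configuration has an unevenly filled e_g set; the Jahn–Teller theorem predicts a tetragonal distortion (typically axial elongation) to lift the degeneracy.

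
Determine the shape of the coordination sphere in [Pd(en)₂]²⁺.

square planar

Summing ligand charges against the +2 overall charge gives an oxidation state of +2 for palladium.
Palladium is a group-10 element; Pd(II) is therefore d⁸.
Counting donor atoms: 2×ethylenediamine (bidentate) → 4 donors. Coordination number = 4.
A 4d d⁸ ion has a large crystal-field splitting; square planar leaves the high-energy d_{x²−y²} orbital empty and maximises CFSE.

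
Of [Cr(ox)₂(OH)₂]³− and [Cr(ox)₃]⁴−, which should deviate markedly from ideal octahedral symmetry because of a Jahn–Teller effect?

[Cr(ox)₂(OH)₂]³−: Ligand charges: each oxalate is −2; each hydroxide is −1. With an overall charge of −3 the chromium centre must be in the +3 oxidation state. Chromium is a group-6 element; Cr(III) is therefore d³. The d³ configuration leaves the e_g set evenly filled (or empty) — no strong Jahn–Teller driving force.
[Cr(ox)₃]⁴−: Ligand charges: each oxalate is −2. With an overall charge of −4 the chromium centre must be in the +2 oxidation state. Chromium is a group-6 element; Cr(II) is therefore d⁴. Oxalate is a weak-field ligand for a first-row metal, so the complex is high-spin. The t₂g³e_g¹ (high-spin) configuration has an unevenly filled e_g set; the Jahn–Teller theorem predicts a tetragonal distortion (typically axial elongation) to lift the degeneracy.

[Cr(ox)₃]⁴−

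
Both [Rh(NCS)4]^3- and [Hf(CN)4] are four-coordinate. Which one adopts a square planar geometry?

[Rh(NCS)4]^3-

For [Rh(NCS)4]^3-: Each isothiocyanate is −1; balancing the −3 overall charge requires Rh(I). Rhodium is a group-9 element; Rh(I) is therefore d⁸. A 4d d⁸ ion has a large crystal-field splitting; square planar leaves the high-energy d_{x²−y²} orbital empty and maximises CFSE. → square planar.
For [Hf(CN)4]: Each cyanide is −1; balancing the 0 overall charge requires Hf(IV). Hafnium is a group-4 element; Hf(IV) is therefore d⁰. A d⁰ ion has no crystal-field stabilisation preference between square planar and tetrahedral, so four ligands adopt the sterically favoured tetrahedral geometry. → tetrahedral.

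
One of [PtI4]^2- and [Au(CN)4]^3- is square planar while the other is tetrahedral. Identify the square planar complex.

[PtI4]^2-

For [PtI4]^2-: Ligand charges: each iodide is −1. With an overall charge of −2 the platinum centre must be in the +2 oxidation state. Platinum is a group-10 element; Pt(II) is therefore d⁸. A 5d d⁸ ion has a large crystal-field splitting; square planar leaves the high-energy d_{x²−y²} orbital empty and maximises CFSE. → square planar.
For [Au(CN)4]^3-: Each cyanide is −1; balancing the −3 overall charge requires Au(I). Au sits in group 11, so the d-electron count is 11 − 1 = 10. A d¹⁰ ion has no crystal-field stabilisation preference between square planar and tetrahedral, so four ligands adopt the sterically favoured tetrahedral geometry. → tetrahedral.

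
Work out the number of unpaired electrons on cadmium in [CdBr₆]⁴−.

0 unpaired electrons

Each bromide is −1; balancing the −4 overall charge requires Cd(II).
Cadmium is a group-12 element; Cd(II) is therefore d¹⁰.
In an octahedral field the d¹⁰ configuration is t₂g⁶e_g⁴, giving 0 unpaired electrons.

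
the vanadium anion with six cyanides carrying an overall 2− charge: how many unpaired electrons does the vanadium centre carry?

1 unpaired electron

Each cyanide is −1; balancing the −2 overall charge requires V(IV).
Group 5 minus oxidation state 4 gives a d¹ configuration.
In an octahedral field the d¹ configuration is t₂g¹e_g⁰ (only one arrangement possible), giving 1 unpaired electron.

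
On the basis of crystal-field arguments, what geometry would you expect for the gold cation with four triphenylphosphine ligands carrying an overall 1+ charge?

tetrahedral

Ligand charges: triphenylphosphine is neutral. With an overall charge of +1 the gold centre must be in the +1 oxidation state.
Au sits in group 11, so the d-electron count is 11 − 1 = 10.
With 4 monodentate ligands the coordination number is 4.
A d¹⁰ ion has no crystal-field stabilisation preference between square planar and tetrahedral, so four ligands adopt the sterically favoured tetrahedral geometry.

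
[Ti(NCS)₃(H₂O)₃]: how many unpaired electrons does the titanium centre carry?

Ligand charges: each isothiocyanate is −1; water is neutral. With an overall charge of 0 the titanium centre must be in the +3 oxidation state.
Titanium is a group-4 element; Ti(III) is therefore d¹.
In an octahedral field the d¹ configuration is t₂g¹e_g⁰ (only one arrangement possible), giving 1 unpaired electron.

1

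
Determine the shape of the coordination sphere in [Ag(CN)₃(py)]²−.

tetrahedral

Each cyanide is −1; pyridine is neutral; balancing the −2 overall charge requires Ag(I).
Group 11 minus oxidation state 1 gives a d¹⁰ configuration.
With 4 monodentate ligands the coordination number is 4.
A d¹⁰ ion has no crystal-field stabilisation preference between square planar and tetrahedral, so four ligands adopt the sterically favoured tetrahedral geometry.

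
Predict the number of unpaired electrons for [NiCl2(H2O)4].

2 unpaired electrons

Ligand charges: each chloride is −1; water is neutral. With an overall charge of 0 the nickel centre must be in the +2 oxidation state.
Nickel is a group-10 element; Ni(II) is therefore d⁸.
In an octahedral field the d⁸ configuration is t₂g⁶e_g² (only one arrangement possible), giving 2 unpaired electrons.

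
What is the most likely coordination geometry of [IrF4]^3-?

square planar

Summing ligand charges against the −3 overall charge gives an oxidation state of +1 for iridium.
Group 9 minus oxidation state 1 gives a d⁸ configuration.
With 4 monodentate ligands the coordination number is 4.
A 5d d⁸ ion has a large crystal-field splitting; square planar leaves the high-energy d_{x²−y²} orbital empty and maximises CFSE.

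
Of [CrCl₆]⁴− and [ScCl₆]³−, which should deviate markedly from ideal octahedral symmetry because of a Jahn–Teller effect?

[CrCl₆]⁴−: Each chloride is −1; balancing the −4 overall charge requires Cr(II). Cr sits in group 6, so the d-electron count is 6 − 2 = 4. Chloride is a weak-field ligand for a first-row metal, so the complex is high-spin. The t₂g³e_g¹ (high-spin) configuration has an unevenly filled e_g set; the Jahn–Teller theorem predicts a tetragonal distortion (typically axial elongation) to lift the degeneracy.
[ScCl₆]³−: Each chloride is −1; balancing the −3 overall charge requires Sc(III). Group 3 minus oxidation state 3 gives a d⁰ configuration. The d⁰ configuration leaves the e_g set evenly filled (or empty) — no strong Jahn–Teller driving force.

[CrCl₆]⁴−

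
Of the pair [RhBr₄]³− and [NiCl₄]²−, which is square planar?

For [RhBr₄]³−: Ligand charges: each bromide is −1. With an overall charge of −3 the rhodium centre must be in the +1 oxidation state. Rh sits in group 9, so the d-electron count is 9 − 1 = 8. A 4d d⁸ ion has a large crystal-field splitting; square planar leaves the high-energy d_{x²−y²} orbital empty and maximises CFSE. → square planar.
For [NiCl₄]²−: Ligand charges: each chloride is −1. With an overall charge of −2 the nickel centre must be in the +2 oxidation state. Ni sits in group 10, so the d-electron count is 10 − 2 = 8. Chloride is a weak-field ligand. With weak-field ligands the CFSE gain from square planar is small, so a 3d d⁸ ion takes the sterically preferred tetrahedral geometry. → tetrahedral.

[RhBr₄]³−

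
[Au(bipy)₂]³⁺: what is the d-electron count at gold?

2,2′-bipyridine is neutral; balancing the +3 overall charge requires Au(III).
Group 11 minus oxidation state 3 gives a d⁸ configuration.

d8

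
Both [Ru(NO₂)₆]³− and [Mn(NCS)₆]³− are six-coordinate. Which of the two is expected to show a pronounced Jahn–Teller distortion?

[Mn(NCS)₆]³−

[Ru(NO₂)₆]³−: Each nitro (N-bound nitrite) is −1; balancing the −3 overall charge requires Ru(III). Ruthenium is a group-8 element; Ru(III) is therefore d⁵. A 4d ion has a large Δₒ and is invariably low-spin. The d⁵ configuration leaves the e_g set evenly filled (or empty) — no strong Jahn–Teller driving force.
[Mn(NCS)₆]³−: Ligand charges: each isothiocyanate is −1. With an overall charge of −3 the manganese centre must be in the +3 oxidation state. Mn sits in group 7, so the d-electron count is 7 − 3 = 4. Isothiocyanate is a weak-field ligand for a first-row metal, so the complex is high-spin. The t₂g³e_g¹ (high-spin) configuration has an unevenly filled e_g set; the Jahn–Teller theorem predicts a tetragonal distortion (typically axial elongation) to lift the degeneracy.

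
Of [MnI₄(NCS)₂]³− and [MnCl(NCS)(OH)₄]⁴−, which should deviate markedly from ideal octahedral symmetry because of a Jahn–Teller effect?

[MnI₄(NCS)₂]³−

[MnI₄(NCS)₂]³−: Summing ligand charges against the −3 overall charge gives an oxidation state of +3 for manganese. Group 7 minus oxidation state 3 gives a d⁴ configuration. Iodide and isothiocyanate are weak-field ligands for a first-row metal, so the complex is high-spin. The t₂g³e_g¹ (high-spin) configuration has an unevenly filled e_g set; the Jahn–Teller theorem predicts a tetragonal distortion (typically axial elongation) to lift the degeneracy.
[MnCl(NCS)(OH)₄]⁴−: Each chloride is −1; each isothiocyanate is −1; each hydroxide is −1; balancing the −4 overall charge requires Mn(II). Group 7 minus oxidation state 2 gives a d⁵ configuration. Chloride, hydroxide, and isothiocyanate are weak-field ligands for a first-row metal, so the complex is high-spin. The d⁵ configuration leaves the e_g set evenly filled (or empty) — no strong Jahn–Teller driving force.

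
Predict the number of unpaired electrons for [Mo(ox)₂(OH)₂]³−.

3 unpaired electrons

Summing ligand charges against the −3 overall charge gives an oxidation state of +3 for molybdenum.
Group 6 minus oxidation state 3 gives a d³ configuration.
Counting donor atoms: 2×oxalate (bidentate) → 4 donors; 2×hydroxide (monodentate) → 2 donors. Coordination number = 6.
In an octahedral field the d³ configuration is t₂g³e_g⁰ (only one arrangement possible), giving 3 unpaired electrons.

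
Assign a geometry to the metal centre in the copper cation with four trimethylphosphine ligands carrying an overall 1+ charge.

Ligand charges: trimethylphosphine is neutral. With an overall charge of +1 the copper centre must be in the +1 oxidation state.
Cu sits in group 11, so the d-electron count is 11 − 1 = 10.
With 4 monodentate ligands the coordination number is 4.
A d¹⁰ ion has no crystal-field stabilisation preference between square planar and tetrahedral, so four ligands adopt the sterically favoured tetrahedral geometry.

tetrahedral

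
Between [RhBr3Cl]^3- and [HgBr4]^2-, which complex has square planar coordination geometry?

[RhBr3Cl]^3-

For [RhBr3Cl]^3-: Ligand charges: each bromide is −1; each chloride is −1. With an overall charge of −3 the rhodium centre must be in the +1 oxidation state. Rh sits in group 9, so the d-electron count is 9 − 1 = 8. A 4d d⁸ ion has a large crystal-field splitting; square planar leaves the high-energy d_{x²−y²} orbital empty and maximises CFSE. → square planar.
For [HgBr4]^2-: Summing ligand charges against the −2 overall charge gives an oxidation state of +2 for mercury. Mercury is a group-12 element; Hg(II) is therefore d¹⁰. A d¹⁰ ion has no crystal-field stabilisation preference between square planar and tetrahedral, so four ligands adopt the sterically favoured tetrahedral geometry. → tetrahedral.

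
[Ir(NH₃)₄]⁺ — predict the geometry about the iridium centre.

Ammonia is neutral; balancing the +1 overall charge requires Ir(I).
Group 9 minus oxidation state 1 gives a d⁸ configuration.
With 4 monodentate ligands the coordination number is 4.
A 5d d⁸ ion has a large crystal-field splitting; square planar leaves the high-energy d_{x²−y²} orbital empty and maximises CFSE.

square planar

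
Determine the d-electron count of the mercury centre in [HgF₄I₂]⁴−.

Ligand charges: each fluoride is −1; each iodide is −1. With an overall charge of −4 the mercury centre must be in the +2 oxidation state.
Hg sits in group 12, so the d-electron count is 12 − 2 = 10.

d¹⁰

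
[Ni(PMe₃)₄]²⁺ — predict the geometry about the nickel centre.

square planar

Ligand charges: trimethylphosphine is neutral. With an overall charge of +2 the nickel centre must be in the +2 oxidation state.
Ni sits in group 10, so the d-electron count is 10 − 2 = 8.
Coordination number: 4.
Trimethylphosphine is a strong-field ligand (high in the spectrochemical series).
A 3d d⁸ ion with strong-field ligands gains enough CFSE to favour square planar over tetrahedral.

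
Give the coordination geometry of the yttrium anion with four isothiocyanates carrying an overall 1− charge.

tetrahedral

Ligand charges: each isothiocyanate is −1. With an overall charge of −1 the yttrium centre must be in the +3 oxidation state.
Yttrium is a group-3 element; Y(III) is therefore d⁰.
With 4 monodentate ligands the coordination number is 4.
A d⁰ ion has no crystal-field stabilisation preference between square planar and tetrahedral, so four ligands adopt the sterically favoured tetrahedral geometry.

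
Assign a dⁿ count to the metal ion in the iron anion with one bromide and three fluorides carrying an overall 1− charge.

Each bromide is −1; each fluoride is −1; balancing the −1 overall charge requires Fe(III).
Fe sits in group 8, so the d-electron count is 8 − 3 = 5.

d5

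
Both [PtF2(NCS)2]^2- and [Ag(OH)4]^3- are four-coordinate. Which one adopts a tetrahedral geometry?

For [PtF2(NCS)2]^2-: Each fluoride is −1; each isothiocyanate is −1; balancing the −2 overall charge requires Pt(II). Pt sits in group 10, so the d-electron count is 10 − 2 = 8. A 5d d⁸ ion has a large crystal-field splitting; square planar leaves the high-energy d_{x²−y²} orbital empty and maximises CFSE. → square planar.
For [Ag(OH)4]^3-: Each hydroxide is −1; balancing the −3 overall charge requires Ag(I). Ag sits in group 11, so the d-electron count is 11 − 1 = 10. A d¹⁰ ion has no crystal-field stabilisation preference between square planar and tetrahedral, so four ligands adopt the sterically favoured tetrahedral geometry. → tetrahedral.

[Ag(OH)4]^3-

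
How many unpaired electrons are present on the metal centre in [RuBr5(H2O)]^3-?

Ligand charges: each bromide is −1; water is neutral. With an overall charge of −3 the ruthenium centre must be in the +2 oxidation state.
Group 8 minus oxidation state 2 gives a d⁶ configuration.
The spin state decides the count: a 4d ion has a large Δₒ and is invariably low-spin.
An octahedral low-spin d⁶ ion is t₂g⁶e_g⁰, giving 0 unpaired electrons.

0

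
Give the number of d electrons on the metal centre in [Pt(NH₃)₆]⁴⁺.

d6

Ammonia is neutral; balancing the +4 overall charge requires Pt(IV).
Pt sits in group 10, so the d-electron count is 10 − 4 = 6.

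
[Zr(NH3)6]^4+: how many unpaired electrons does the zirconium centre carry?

0 unpaired electrons

Summing ligand charges against the +4 overall charge gives an oxidation state of +4 for zirconium.
Group 4 minus oxidation state 4 gives a d⁰ configuration.
In an octahedral field the d⁰ configuration is t₂g⁰e_g⁰, giving 0 unpaired electrons.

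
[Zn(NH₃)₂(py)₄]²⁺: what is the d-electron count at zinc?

d¹⁰

Ligand charges: ammonia is neutral; pyridine is neutral. With an overall charge of +2 the zinc centre must be in the +2 oxidation state.
Zinc is a group-12 element; Zn(II) is therefore d¹⁰.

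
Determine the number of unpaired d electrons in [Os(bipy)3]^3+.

1 unpaired electron

Summing ligand charges against the +3 overall charge gives an oxidation state of +3 for osmium.
Osmium is a group-8 element; Os(III) is therefore d⁵.
Counting donor atoms: 3×2,2′-bipyridine (bidentate) → 6 donors. Coordination number = 6.
The spin state decides the count: a 5d ion has a large Δₒ and is invariably low-spin.
An octahedral low-spin d⁵ ion is t₂g⁵e_g⁰, giving 1 unpaired electron.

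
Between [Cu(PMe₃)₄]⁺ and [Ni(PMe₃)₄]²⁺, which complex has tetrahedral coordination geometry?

[Cu(PMe₃)₄]⁺

For [Cu(PMe₃)₄]⁺: Ligand charges: trimethylphosphine is neutral. With an overall charge of +1 the copper centre must be in the +1 oxidation state. Group 11 minus oxidation state 1 gives a d¹⁰ configuration. A d¹⁰ ion has no crystal-field stabilisation preference between square planar and tetrahedral, so four ligands adopt the sterically favoured tetrahedral geometry. → tetrahedral.
For [Ni(PMe₃)₄]²⁺: Trimethylphosphine is neutral; balancing the +2 overall charge requires Ni(II). Group 10 minus oxidation state 2 gives a d⁸ configuration. Trimethylphosphine is a strong-field ligand (high in the spectrochemical series). A 3d d⁸ ion with strong-field ligands gains enough CFSE to favour square planar over tetrahedral. → square planar.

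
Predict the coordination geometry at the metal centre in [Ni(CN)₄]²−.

Ligand charges: each cyanide is −1. With an overall charge of −2 the nickel centre must be in the +2 oxidation state.
Nickel is a group-10 element; Ni(II) is therefore d⁸.
With 4 monodentate ligands the coordination number is 4.
Cyanide is a strong-field ligand (high in the spectrochemical series).
A 3d d⁸ ion with strong-field ligands gains enough CFSE to favour square planar over tetrahedral.

square planar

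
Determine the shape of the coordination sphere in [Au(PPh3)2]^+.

Ligand charges: triphenylphosphine is neutral. With an overall charge of +1 the gold centre must be in the +1 oxidation state.
Group 11 minus oxidation state 1 gives a d¹⁰ configuration.
Coordination number: 2.
A d¹⁰ ion with only two ligands adopts a linear arrangement (sp hybridisation; no CFSE preference).

linear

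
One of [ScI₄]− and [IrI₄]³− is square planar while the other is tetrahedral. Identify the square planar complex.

[IrI₄]³−

For [ScI₄]−: Each iodide is −1; balancing the −1 overall charge requires Sc(III). Scandium is a group-3 element; Sc(III) is therefore d⁰. A d⁰ ion has no crystal-field stabilisation preference between square planar and tetrahedral, so four ligands adopt the sterically favoured tetrahedral geometry. → tetrahedral.
For [IrI₄]³−: Ligand charges: each iodide is −1. With an overall charge of −3 the iridium centre must be in the +1 oxidation state. Ir sits in group 9, so the d-electron count is 9 − 1 = 8. A 5d d⁸ ion has a large crystal-field splitting; square planar leaves the high-energy d_{x²−y²} orbital empty and maximises CFSE. → square planar.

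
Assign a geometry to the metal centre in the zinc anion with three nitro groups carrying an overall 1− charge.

trigonal planar

Ligand charges: each nitro (N-bound nitrite) is −1. With an overall charge of −1 the zinc centre must be in the +2 oxidation state.
Group 12 minus oxidation state 2 gives a d¹⁰ configuration.
With 3 monodentate ligands the coordination number is 3.
Three ligands around a d¹⁰ centre minimise repulsion in a trigonal-planar arrangement.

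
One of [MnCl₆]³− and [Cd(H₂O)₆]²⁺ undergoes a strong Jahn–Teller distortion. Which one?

[MnCl₆]³−

[MnCl₆]³−: Ligand charges: each chloride is −1. With an overall charge of −3 the manganese centre must be in the +3 oxidation state. Manganese is a group-7 element; Mn(III) is therefore d⁴. Chloride is a weak-field ligand for a first-row metal, so the complex is high-spin. The t₂g³e_g¹ (high-spin) configuration has an unevenly filled e_g set; the Jahn–Teller theorem predicts a tetragonal distortion (typically axial elongation) to lift the degeneracy.
[Cd(H₂O)₆]²⁺: Ligand charges: water is neutral. With an overall charge of +2 the cadmium centre must be in the +2 oxidation state. Cd sits in group 12, so the d-electron count is 12 − 2 = 10. The d¹⁰ configuration leaves the e_g set evenly filled (or empty) — no strong Jahn–Teller driving force.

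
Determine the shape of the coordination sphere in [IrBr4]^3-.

square planar

Each bromide is −1; balancing the −3 overall charge requires Ir(I).
Group 9 minus oxidation state 1 gives a d⁸ configuration.
With 4 monodentate ligands the coordination number is 4.
A 5d d⁸ ion has a large crystal-field splitting; square planar leaves the high-energy d_{x²−y²} orbital empty and maximises CFSE.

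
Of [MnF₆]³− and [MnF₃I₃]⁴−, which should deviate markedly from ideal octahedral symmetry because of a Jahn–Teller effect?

[MnF₆]³−

[MnF₆]³−: Each fluoride is −1; balancing the −3 overall charge requires Mn(III). Group 7 minus oxidation state 3 gives a d⁴ configuration. Fluoride is a weak-field ligand for a first-row metal, so the complex is high-spin. The t₂g³e_g¹ (high-spin) configuration has an unevenly filled e_g set; the Jahn–Teller theorem predicts a tetragonal distortion (typically axial elongation) to lift the degeneracy.
[MnF₃I₃]⁴−: Each fluoride is −1; each iodide is −1; balancing the −4 overall charge requires Mn(II). Mn sits in group 7, so the d-electron count is 7 − 2 = 5. Fluoride and iodide are weak-field ligands for a first-row metal, so the complex is high-spin. The d⁵ configuration leaves the e_g set evenly filled (or empty) — no strong Jahn–Teller driving force.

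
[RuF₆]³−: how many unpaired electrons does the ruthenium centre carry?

1

Ligand charges: each fluoride is −1. With an overall charge of −3 the ruthenium centre must be in the +3 oxidation state.
Ru sits in group 8, so the d-electron count is 8 − 3 = 5.
The spin state decides the count: a 4d ion has a large Δₒ and is invariably low-spin.
An octahedral low-spin d⁵ ion is t₂g⁵e_g⁰, giving 1 unpaired electron.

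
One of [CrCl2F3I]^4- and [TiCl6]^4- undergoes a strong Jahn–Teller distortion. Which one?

[CrCl2F3I]^4-

[CrCl2F3I]^4-: Ligand charges: each chloride is −1; each fluoride is −1; each iodide is −1. With an overall charge of −4 the chromium centre must be in the +2 oxidation state. Group 6 minus oxidation state 2 gives a d⁴ configuration. Chloride, fluoride, and iodide are weak-field ligands for a first-row metal, so the complex is high-spin. The t₂g³e_g¹ (high-spin) configuration has an unevenly filled e_g set; the Jahn–Teller theorem predicts a tetragonal distortion (typically axial elongation) to lift the degeneracy.
[TiCl6]^4-: Ligand charges: each chloride is −1. With an overall charge of −4 the titanium centre must be in the +2 oxidation state. Ti sits in group 4, so the d-electron count is 4 − 2 = 2. The d² configuration leaves the e_g set evenly filled (or empty) — no strong Jahn–Teller driving force.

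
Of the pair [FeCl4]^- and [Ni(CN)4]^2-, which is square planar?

[Ni(CN)4]^2-

For [FeCl4]^-: Ligand charges: each chloride is −1. With an overall charge of −1 the iron centre must be in the +3 oxidation state. Fe sits in group 8, so the d-electron count is 8 − 3 = 5. A high-spin d⁵ ion has zero CFSE in either geometry, so four ligands adopt the sterically favoured tetrahedral geometry. → tetrahedral.
For [Ni(CN)4]^2-: Summing ligand charges against the −2 overall charge gives an oxidation state of +2 for nickel. Group 10 minus oxidation state 2 gives a d⁸ configuration. Cyanide is a strong-field ligand (high in the spectrochemical series). A 3d d⁸ ion with strong-field ligands gains enough CFSE to favour square planar over tetrahedral. → square planar.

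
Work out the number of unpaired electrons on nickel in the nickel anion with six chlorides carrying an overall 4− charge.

2

Summing ligand charges against the −4 overall charge gives an oxidation state of +2 for nickel.
Group 10 minus oxidation state 2 gives a d⁸ configuration.
In an octahedral field the d⁸ configuration is t₂g⁶e_g² (only one arrangement possible), giving 2 unpaired electrons.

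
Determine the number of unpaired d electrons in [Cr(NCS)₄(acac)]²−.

Each isothiocyanate is −1; each acetylacetonate is −1; balancing the −2 overall charge requires Cr(III).
Group 6 minus oxidation state 3 gives a d³ configuration.
Counting donor atoms: 4×isothiocyanate (monodentate) → 4 donors; 1×acetylacetonate (bidentate) → 2 donors. Coordination number = 6.
In an octahedral field the d³ configuration is t₂g³e_g⁰ (only one arrangement possible), giving 3 unpaired electrons.

3 unpaired electrons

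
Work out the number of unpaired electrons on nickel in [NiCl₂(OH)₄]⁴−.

2 unpaired electrons

Ligand charges: each chloride is −1; each hydroxide is −1. With an overall charge of −4 the nickel centre must be in the +2 oxidation state.
Ni sits in group 10, so the d-electron count is 10 − 2 = 8.
In an octahedral field the d⁸ configuration is t₂g⁶e_g² (only one arrangement possible), giving 2 unpaired electrons.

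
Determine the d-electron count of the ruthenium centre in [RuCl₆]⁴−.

d6

Summing ligand charges against the −4 overall charge gives an oxidation state of +2 for ruthenium.
Ru sits in group 8, so the d-electron count is 8 − 2 = 6.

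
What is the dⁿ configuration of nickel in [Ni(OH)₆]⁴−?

d⁸

Summing ligand charges against the −4 overall charge gives an oxidation state of +2 for nickel.
Ni sits in group 10, so the d-electron count is 10 − 2 = 8.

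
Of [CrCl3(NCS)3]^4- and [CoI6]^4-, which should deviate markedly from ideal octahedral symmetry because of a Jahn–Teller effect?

[CrCl3(NCS)3]^4-

[CrCl3(NCS)3]^4-: Ligand charges: each chloride is −1; each isothiocyanate is −1. With an overall charge of −4 the chromium centre must be in the +2 oxidation state. Chromium is a group-6 element; Cr(II) is therefore d⁴. Chloride and isothiocyanate are weak-field ligands for a first-row metal, so the complex is high-spin. The t₂g³e_g¹ (high-spin) configuration has an unevenly filled e_g set; the Jahn–Teller theorem predicts a tetragonal distortion (typically axial elongation) to lift the degeneracy.
[CoI6]^4-: Summing ligand charges against the −4 overall charge gives an oxidation state of +2 for cobalt. Group 9 minus oxidation state 2 gives a d⁷ configuration. Iodide is a weak-field ligand for a first-row metal, so the complex is high-spin. The d⁷ configuration leaves the e_g set evenly filled (or empty) — no strong Jahn–Teller driving force.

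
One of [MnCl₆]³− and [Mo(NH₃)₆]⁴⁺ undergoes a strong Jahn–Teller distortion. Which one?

[MnCl₆]³−: Summing ligand charges against the −3 overall charge gives an oxidation state of +3 for manganese. Mn sits in group 7, so the d-electron count is 7 − 3 = 4. Chloride is a weak-field ligand for a first-row metal, so the complex is high-spin. The t₂g³e_g¹ (high-spin) configuration has an unevenly filled e_g set; the Jahn–Teller theorem predicts a tetragonal distortion (typically axial elongation) to lift the degeneracy.
[Mo(NH₃)₆]⁴⁺: Summing ligand charges against the +4 overall charge gives an oxidation state of +4 for molybdenum. Mo sits in group 6, so the d-electron count is 6 − 4 = 2. The d² configuration leaves the e_g set evenly filled (or empty) — no strong Jahn–Teller driving force.

[MnCl₆]³−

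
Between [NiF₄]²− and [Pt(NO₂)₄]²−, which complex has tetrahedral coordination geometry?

[NiF₄]²−

For [NiF₄]²−: Ligand charges: each fluoride is −1. With an overall charge of −2 the nickel centre must be in the +2 oxidation state. Nickel is a group-10 element; Ni(II) is therefore d⁸. Fluoride is a weak-field ligand. With weak-field ligands the CFSE gain from square planar is small, so a 3d d⁸ ion takes the sterically preferred tetrahedral geometry. → tetrahedral.
For [Pt(NO₂)₄]²−: Summing ligand charges against the −2 overall charge gives an oxidation state of +2 for platinum. Group 10 minus oxidation state 2 gives a d⁸ configuration. A 5d d⁸ ion has a large crystal-field splitting; square planar leaves the high-energy d_{x²−y²} orbital empty and maximises CFSE. → square planar.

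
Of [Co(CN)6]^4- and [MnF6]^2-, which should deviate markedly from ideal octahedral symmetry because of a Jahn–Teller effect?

[Co(CN)6]^4-: Each cyanide is −1; balancing the −4 overall charge requires Co(II). Cobalt is a group-9 element; Co(II) is therefore d⁷. Cyanide is a strong-field ligand (high in the spectrochemical series) for a first-row metal, so the complex is low-spin. The t₂g⁶e_g¹ (low-spin) configuration has an unevenly filled e_g set; the Jahn–Teller theorem predicts a tetragonal distortion (typically axial elongation) to lift the degeneracy.
[MnF6]^2-: Summing ligand charges against the −2 overall charge gives an oxidation state of +4 for manganese. Group 7 minus oxidation state 4 gives a d³ configuration. The d³ configuration leaves the e_g set evenly filled (or empty) — no strong Jahn–Teller driving force.

[Co(CN)6]^4-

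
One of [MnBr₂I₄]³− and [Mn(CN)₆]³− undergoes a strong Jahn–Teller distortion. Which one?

[MnBr₂I₄]³−

[MnBr₂I₄]³−: Summing ligand charges against the −3 overall charge gives an oxidation state of +3 for manganese. Group 7 minus oxidation state 3 gives a d⁴ configuration. Bromide and iodide are weak-field ligands for a first-row metal, so the complex is high-spin. The t₂g³e_g¹ (high-spin) configuration has an unevenly filled e_g set; the Jahn–Teller theorem predicts a tetragonal distortion (typically axial elongation) to lift the degeneracy.
[Mn(CN)₆]³−: Ligand charges: each cyanide is −1. With an overall charge of −3 the manganese centre must be in the +3 oxidation state. Group 7 minus oxidation state 3 gives a d⁴ configuration. Cyanide is a strong-field ligand (high in the spectrochemical series) for a first-row metal, so the complex is low-spin. The d⁴ configuration leaves the e_g set evenly filled (or empty) — no strong Jahn–Teller driving force.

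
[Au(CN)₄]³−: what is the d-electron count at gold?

Each cyanide is −1; balancing the −3 overall charge requires Au(I).
Au sits in group 11, so the d-electron count is 11 − 1 = 10.

d10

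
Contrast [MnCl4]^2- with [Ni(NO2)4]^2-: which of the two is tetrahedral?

[MnCl4]^2-

For [MnCl4]^2-: Summing ligand charges against the −2 overall charge gives an oxidation state of +2 for manganese. Group 7 minus oxidation state 2 gives a d⁵ configuration. A high-spin d⁵ ion has zero CFSE in either geometry, so four ligands adopt the sterically favoured tetrahedral geometry. → tetrahedral.
For [Ni(NO2)4]^2-: Each nitro (N-bound nitrite) is −1; balancing the −2 overall charge requires Ni(II). Group 10 minus oxidation state 2 gives a d⁸ configuration. Nitro (N-bound nitrite) is a strong-field ligand (high in the spectrochemical series). A 3d d⁸ ion with strong-field ligands gains enough CFSE to favour square planar over tetrahedral. → square planar.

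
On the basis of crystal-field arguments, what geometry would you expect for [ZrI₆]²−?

octahedral

Ligand charges: each iodide is −1. With an overall charge of −2 the zirconium centre must be in the +4 oxidation state.
Group 4 minus oxidation state 4 gives a d⁰ configuration.
With 6 monodentate ligands the coordination number is 6.
Six donors around a single metal centre give an octahedral coordination sphere.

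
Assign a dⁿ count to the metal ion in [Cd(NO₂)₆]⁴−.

d¹⁰

Each nitro (N-bound nitrite) is −1; balancing the −4 overall charge requires Cd(II).
Cd sits in group 12, so the d-electron count is 12 − 2 = 10.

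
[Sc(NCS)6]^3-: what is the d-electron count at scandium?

d0

Ligand charges: each isothiocyanate is −1. With an overall charge of −3 the scandium centre must be in the +3 oxidation state.
Group 3 minus oxidation state 3 gives a d⁰ configuration.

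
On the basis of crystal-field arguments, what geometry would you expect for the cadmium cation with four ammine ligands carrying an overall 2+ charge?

tetrahedral

Ammonia is neutral; balancing the +2 overall charge requires Cd(II).
Group 12 minus oxidation state 2 gives a d¹⁰ configuration.
With 4 monodentate ligands the coordination number is 4.
A d¹⁰ ion has no crystal-field stabilisation preference between square planar and tetrahedral, so four ligands adopt the sterically favoured tetrahedral geometry.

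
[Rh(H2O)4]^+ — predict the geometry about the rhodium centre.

Water is neutral; balancing the +1 overall charge requires Rh(I).
Rhodium is a group-9 element; Rh(I) is therefore d⁸.
With 4 monodentate ligands the coordination number is 4.
A 4d d⁸ ion has a large crystal-field splitting; square planar leaves the high-energy d_{x²−y²} orbital empty and maximises CFSE.

square planar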